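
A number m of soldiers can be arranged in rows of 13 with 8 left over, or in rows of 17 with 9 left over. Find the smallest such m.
M = 13 × 17 = 221. M₁ = 17, y₁ ≡ 10 mod 13. M₂ = 13, y₂ ≡ 4 mod 17. m = 8×17×10 + 9×13×4 ≡ 60 mod 221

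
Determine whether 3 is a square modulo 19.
By Euler's criterion: 3^{9} ≡ 18 mod 19. Since this equals -1 (≡ 18), 3 is not a QR.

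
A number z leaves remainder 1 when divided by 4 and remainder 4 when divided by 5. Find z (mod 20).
M = 4 × 5 = 20. M₁ = 5, y₁ ≡ 1 (mod 4). M₂ = 4, y₂ ≡ 4 (mod 5). z = 1×5×1 + 4×4×4 ≡ 9 (mod 20)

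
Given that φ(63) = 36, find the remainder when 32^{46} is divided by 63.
By Euler: 32^{36} ≡ 1 (mod 63) since gcd(32, 63) = 1. 46 = 1×36 + 10. So 32^{46} ≡ 32^{10} ≡ 4 (mod 63)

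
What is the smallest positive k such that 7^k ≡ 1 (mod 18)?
Powers of 7 mod 18: 7^1≡7, 7^2≡13, 7^3≡1. ord_18(7) = 3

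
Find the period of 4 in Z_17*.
Powers of 4 mod 17: 4^1≡4, 4^2≡16, 4^3≡13, 4^4≡1. So the order of 4 is 4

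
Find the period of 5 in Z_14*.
Powers of 5 mod 14: 5^1≡5, 5^2≡11, 5^3≡13, 5^4≡9, 5^5≡3, 5^6≡1. Order = 6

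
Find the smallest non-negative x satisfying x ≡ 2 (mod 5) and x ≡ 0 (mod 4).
M = 5 × 4 = 20. M₁ = 4, y₁ ≡ 4 (mod 5). M₂ = 5, y₂ ≡ 1 (mod 4). x = 2×4×4 + 0×5×1 ≡ 12 (mod 20)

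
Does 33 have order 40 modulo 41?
33^{20} ≡ 1 (mod 41) and 20 < 40, so ord_41(33) = 20 ≠ 40 and 33 is not a primitive root.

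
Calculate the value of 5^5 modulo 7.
By repeated squaring mod 7: 5^{1}≡5, 5^{2}≡4, 5^{4}≡2. Then 5^{5} = 5^{4+1} ≡ 2 × 5 ≡ 3 mod 7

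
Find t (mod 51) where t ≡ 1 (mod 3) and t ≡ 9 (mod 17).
M = 3 × 17 = 51. M₁ = 17, y₁ ≡ 2 (mod 3). M₂ = 3, y₂ ≡ 6 (mod 17). t = 1×17×2 + 9×3×6 ≡ 43 (mod 51)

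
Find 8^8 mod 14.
By repeated squaring mod 14: 8^{1}≡8, 8^{2}≡8, 8^{4}≡8, 8^{8}≡8. So 8^{8} ≡ 8 mod 14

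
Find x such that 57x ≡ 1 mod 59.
Since 59 is prime, by Fermat 57^(-1) ≡ 57^{57} ≡ 29 mod 59. Verify: 57 × 29 = 1653 ≡ 1 mod 59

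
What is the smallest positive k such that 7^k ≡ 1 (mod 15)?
Powers of 7 mod 15: 7^1≡7, 7^2≡4, 7^3≡13, 7^4≡1. ord_15(7) = 4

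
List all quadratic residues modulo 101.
QRs mod 101: {1, 4, 5, 6, 9, 13, 14, 16, 17, 19, 20, 21, 22, 23, 24, 25, 30, 31, 33, 36, 37, 43, 45, 47, 49, 52, 54, 56, 58, 64, 65, 68, 70, 71, 76, 77, 78, 79, 80, 81, 82, 84, 85, 87, 88, 92, 95, 96, 97, 100}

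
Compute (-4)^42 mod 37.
Using Fermat: (-4)^{36} ≡ 1 (mod 37). 42 ≡ 6 (mod 36). So (-4)^{42} ≡ (-4)^{6} ≡ 26 (mod 37)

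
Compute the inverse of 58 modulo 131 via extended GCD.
Extended GCD: 58(61) + 131(-27) = 1. So 58^(-1) ≡ 61 (mod 131). Verify: 58 × 61 = 3538 ≡ 1 (mod 131)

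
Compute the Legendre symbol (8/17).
(8/17) = 8^{8} mod 17 = 1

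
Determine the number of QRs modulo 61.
Exactly half the non-zero residues mod a prime are QRs: (61-1)/2 = 30.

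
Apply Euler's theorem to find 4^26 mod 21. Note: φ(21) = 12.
By Euler: 4^{12} ≡ 1 mod 21 since gcd(4, 21) = 1. 26 = 2×12 + 2. So 4^{26} ≡ 4^{2} ≡ 16 mod 21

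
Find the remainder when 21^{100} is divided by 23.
By Fermat: 21^{22} ≡ 1 mod 23. 100 = 4×22 + 12. So 21^{100} ≡ 21^{12} ≡ 2 mod 23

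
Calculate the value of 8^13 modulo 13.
Using Fermat: 8^{12} ≡ 1 mod 13. 13 ≡ 1 mod 12. So 8^{13} ≡ 8^{1} ≡ 8 mod 13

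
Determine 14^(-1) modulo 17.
Since 17 is prime, by Fermat 14^(-1) ≡ 14^{15} ≡ 11 mod 17. Verify: 14 × 11 = 154 ≡ 1 mod 17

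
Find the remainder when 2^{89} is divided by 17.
By Fermat: 2^{16} ≡ 1 (mod 17). 89 = 5×16 + 9. So 2^{89} ≡ 2^{9} ≡ 2 (mod 17)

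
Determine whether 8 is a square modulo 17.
By Euler's criterion: 8^{8} ≡ 1 (mod 17). Since this equals 1, 8 is a QR.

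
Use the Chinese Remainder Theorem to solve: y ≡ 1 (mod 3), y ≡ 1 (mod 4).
M = 3 × 4 = 12. M₁ = 4, y₁ ≡ 1 (mod 3). M₂ = 3, y₂ ≡ 3 (mod 4). y = 1×4×1 + 1×3×3 ≡ 1 (mod 12)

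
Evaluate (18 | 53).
(18/53) = 18^{26} mod 53 = -1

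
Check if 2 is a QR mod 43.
By Euler's criterion: 2^{21} ≡ 42 (mod 43). Since this equals -1 (≡ 42), 2 is not a QR.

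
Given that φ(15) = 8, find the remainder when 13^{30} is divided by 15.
By Euler: 13^{8} ≡ 1 (mod 15) since gcd(13, 15) = 1. 30 = 3×8 + 6. So 13^{30} ≡ 13^{6} ≡ 4 (mod 15)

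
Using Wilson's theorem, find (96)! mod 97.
By Wilson's theorem, (96)! ≡ -1 ≡ 96 mod 97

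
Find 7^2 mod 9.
7^{2} = 49 ≡ 4 mod 9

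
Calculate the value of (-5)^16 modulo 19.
By repeated squaring mod 19: (-5)^{1}≡14, (-5)^{2}≡6, (-5)^{4}≡17, (-5)^{8}≡4, (-5)^{16}≡16. So (-5)^{16} ≡ 16 mod 19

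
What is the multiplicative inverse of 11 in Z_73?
Since 73 is prime, by Fermat 11^(-1) ≡ 11^{71} ≡ 20 mod 73. Verify: 11 × 20 = 220 ≡ 1 mod 73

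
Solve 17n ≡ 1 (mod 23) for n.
Since 23 is prime, by Fermat 17^(-1) ≡ 17^{21} ≡ 19 (mod 23). Verify: 17 × 19 = 323 ≡ 1 (mod 23)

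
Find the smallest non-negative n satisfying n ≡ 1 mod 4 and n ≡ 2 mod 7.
M = 4 × 7 = 28. M₁ = 7, y₁ ≡ 3 mod 4. M₂ = 4, y₂ ≡ 2 mod 7. n = 1×7×3 + 2×4×2 ≡ 9 mod 28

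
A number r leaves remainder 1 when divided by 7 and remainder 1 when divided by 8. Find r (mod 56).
M = 7 × 8 = 56. M₁ = 8, y₁ ≡ 1 (mod 7). M₂ = 7, y₂ ≡ 7 (mod 8). r = 1×8×1 + 1×7×7 ≡ 1 (mod 56)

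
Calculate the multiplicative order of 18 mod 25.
Powers of 18 mod 25: 18^1≡18, 18^2≡24, 18^3≡7, 18^4≡1. ord_25(18) = 4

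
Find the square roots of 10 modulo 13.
The square roots of 10 mod 13 are 7 and 6. Verify: 7² = 49 ≡ 10 (mod 13)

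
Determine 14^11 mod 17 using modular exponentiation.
By repeated squaring (mod 17): 14^{1}≡14, 14^{2}≡9, 14^{4}≡13, 14^{8}≡16. Then 14^{11} = 14^{8+2+1} ≡ 16 × 9 × 14 ≡ 10 (mod 17)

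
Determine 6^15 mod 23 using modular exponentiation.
By repeated squaring mod 23: 6^{1}≡6, 6^{2}≡13, 6^{4}≡8, 6^{8}≡18. Then 6^{15} = 6^{8+4+2+1} ≡ 18 × 8 × 13 × 6 ≡ 8 mod 23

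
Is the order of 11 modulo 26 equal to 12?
Powers of 11 mod 26: 11^1≡11, 11^2≡17, 11^3≡5, 11^4≡3, 11^5≡7, 11^6≡25, 11^7≡15, 11^8≡9, 11^9≡21, 11^10≡23, 11^11≡19, 11^12≡1. First k with 11^k≡1 is k=12. Yes, ord_26(11) = 12.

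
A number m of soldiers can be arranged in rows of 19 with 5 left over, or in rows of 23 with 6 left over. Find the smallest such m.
M = 19 × 23 = 437. M₁ = 23, y₁ ≡ 5 mod 19. M₂ = 19, y₂ ≡ 17 mod 23. m = 5×23×5 + 6×19×17 ≡ 328 mod 437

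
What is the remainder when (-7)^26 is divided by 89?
By repeated squaring (mod 89): (-7)^{1}≡82, (-7)^{2}≡49, (-7)^{4}≡87, (-7)^{8}≡4, (-7)^{16}≡16. Then (-7)^{26} = (-7)^{16+8+2} ≡ 16 × 4 × 49 ≡ 21 (mod 89)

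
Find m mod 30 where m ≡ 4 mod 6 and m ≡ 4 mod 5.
M = 6 × 5 = 30. M₁ = 5, y₁ ≡ 5 mod 6. M₂ = 6, y₂ ≡ 1 mod 5. m = 4×5×5 + 4×6×1 ≡ 4 mod 30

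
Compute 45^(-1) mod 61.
Since 61 is prime, by Fermat 45^(-1) ≡ 45^{59} ≡ 19 mod 61. Verify: 45 × 19 = 855 ≡ 1 mod 61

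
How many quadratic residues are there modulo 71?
For prime 71, there are (p-1)/2 = (71-1)/2 = 35 quadratic residues (excluding 0).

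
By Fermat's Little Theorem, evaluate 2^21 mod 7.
By Fermat: 2^{6} ≡ 1 mod 7. 21 = 3×6 + 3. So 2^{21} ≡ 2^{3} ≡ 1 mod 7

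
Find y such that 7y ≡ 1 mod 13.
Since 13 is prime, by Fermat 7^(-1) ≡ 7^{11} ≡ 2 mod 13. Verify: 7 × 2 = 14 ≡ 1 mod 13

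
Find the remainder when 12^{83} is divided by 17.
By Fermat: 12^{16} ≡ 1 mod 17. 83 = 5×16 + 3. So 12^{83} ≡ 12^{3} ≡ 11 mod 17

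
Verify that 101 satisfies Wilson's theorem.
(100)! mod 101 = 100. Since this equals -1 mod 101, Wilson confirms 101 is prime.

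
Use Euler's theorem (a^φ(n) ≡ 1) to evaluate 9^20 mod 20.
By Euler: 9^{8} ≡ 1 (mod 20) since gcd(9, 20) = 1. 20 = 2×8 + 4. So 9^{20} ≡ 9^{4} ≡ 1 (mod 20)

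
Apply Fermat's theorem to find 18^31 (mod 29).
By Fermat: 18^{28} ≡ 1 (mod 29). So 18^{31} = 18^{28} · 18^{3} ≡ 18^{3} ≡ 3 (mod 29)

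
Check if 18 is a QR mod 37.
By Euler's criterion: 18^{18} ≡ 36 mod 37. Since this equals -1 (≡ 36), 18 is not a QR.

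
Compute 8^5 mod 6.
By repeated squaring (mod 6): 8^{1}≡2, 8^{2}≡4, 8^{4}≡4. Then 8^{5} = 8^{4+1} ≡ 4 × 2 ≡ 2 (mod 6)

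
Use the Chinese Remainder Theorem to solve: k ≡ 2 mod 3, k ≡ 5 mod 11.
M = 3 × 11 = 33. M₁ = 11, y₁ ≡ 2 mod 3. M₂ = 3, y₂ ≡ 4 mod 11. k = 2×11×2 + 5×3×4 ≡ 5 mod 33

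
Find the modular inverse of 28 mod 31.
Since 31 is prime, by Fermat 28^(-1) ≡ 28^{29} ≡ 10 mod 31. Verify: 28 × 10 = 280 ≡ 1 mod 31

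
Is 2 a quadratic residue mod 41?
By Euler's criterion: 2^{20} ≡ 1 mod 41. Since this equals 1, 2 is a QR.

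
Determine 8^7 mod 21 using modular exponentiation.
By repeated squaring mod 21: 8^{1}≡8, 8^{2}≡1, 8^{4}≡1. Then 8^{7} = 8^{4+2+1} ≡ 1 × 1 × 8 ≡ 8 mod 21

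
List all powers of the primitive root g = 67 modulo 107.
67^1, 67^2, ..., 67^{106} mod 107: [67, 102, 93, 25, 70, 89, 78, 90, 38, 85, 24, 3, 94, 92, 65, 75, 103, 53, 20, 56, 7, 41, 72, 9, 68, 62, 88, 11, 95, 52, 60, 61, 21, 16, 2, 27, 97, 79, 50, 33, 71, 49, 73, 76, 63, 48, 6, 81, 77, 23, 43, 99, 106, 40, 5, 14, 82, 37, 18, 29, 17, 69, 22, 83, 104, 13, 15, 42, 32, 4, 54, 87, 51, 100, 66, 35, 98, 39, 45, 19, 96, 12, 55, 47, 46, 86, 91, 105, 80, 10, 28, 57, 74, 36, 58, 34, 31, 44, 59, 101, 26, 30, 84, 64, 8, 1]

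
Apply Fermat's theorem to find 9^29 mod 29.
By Fermat: 9^{28} ≡ 1 mod 29. So 9^{29} = 9^{28} · 9^{1} ≡ 9^{1} ≡ 9 mod 29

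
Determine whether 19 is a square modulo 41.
By Euler's criterion: 19^{20} ≡ 40 mod 41. Since this equals -1 (≡ 40), 19 is not a QR.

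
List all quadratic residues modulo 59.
QRs mod 59: {1, 3, 4, 5, 7, 9, 12, 15, 16, 17, 19, 20, 21, 22, 25, 26, 27, 28, 29, 35, 36, 41, 45, 46, 48, 49, 51, 53, 57}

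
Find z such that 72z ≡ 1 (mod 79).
Since 79 is prime, by Fermat 72^(-1) ≡ 72^{77} ≡ 45 (mod 79). Verify: 72 × 45 = 3240 ≡ 1 (mod 79)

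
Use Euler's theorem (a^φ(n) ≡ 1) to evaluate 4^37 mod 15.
By Euler: 4^{8} ≡ 1 (mod 15) since gcd(4, 15) = 1. 37 = 4×8 + 5. So 4^{37} ≡ 4^{5} ≡ 4 (mod 15)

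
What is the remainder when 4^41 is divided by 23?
Using Fermat: 4^{22} ≡ 1 (mod 23). 41 ≡ 19 (mod 22). So 4^{41} ≡ 4^{19} ≡ 9 (mod 23)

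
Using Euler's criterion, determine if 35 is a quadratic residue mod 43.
By Euler's criterion: 35^{21} ≡ 1 mod 43. Since this equals 1, 35 is a QR.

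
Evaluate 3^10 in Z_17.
By repeated squaring mod 17: 3^{1}≡3, 3^{2}≡9, 3^{4}≡13, 3^{8}≡16. Then 3^{10} = 3^{8+2} ≡ 16 × 9 ≡ 8 mod 17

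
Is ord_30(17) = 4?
Powers of 17 mod 30: 17^1≡17, 17^2≡19, 17^3≡23, 17^4≡1. First k with 17^k≡1 is k=4. Yes, ord_30(17) = 4.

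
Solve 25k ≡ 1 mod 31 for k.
Since 31 is prime, by Fermat 25^(-1) ≡ 25^{29} ≡ 5 mod 31. Verify: 25 × 5 = 125 ≡ 1 mod 31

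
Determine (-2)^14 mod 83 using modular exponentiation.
By repeated squaring mod 83: (-2)^{1}≡81, (-2)^{2}≡4, (-2)^{4}≡16, (-2)^{8}≡7. Then (-2)^{14} = (-2)^{8+4+2} ≡ 7 × 16 × 4 ≡ 33 mod 83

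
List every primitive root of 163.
There are φ(162) = 54 primitive roots mod 163: {2, 3, 7, 11, 12, 18, 19, 20, 29, 32, 42, 44, 45, 50, 52, 63, 66, 67, 68, 70, 72, 73, 75, 76, 79, 80, 82, 89, 92, 94, 101, 103, 106, 107, 108, 109, 112, 114, 116, 117, 120, 122, 124, 128, 129, 130, 137, 139, 147, 148, 149, 153, 154, 159}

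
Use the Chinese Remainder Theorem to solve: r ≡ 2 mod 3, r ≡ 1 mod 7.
M = 3 × 7 = 21. M₁ = 7, y₁ ≡ 1 mod 3. M₂ = 3, y₂ ≡ 5 mod 7. r = 2×7×1 + 1×3×5 ≡ 8 mod 21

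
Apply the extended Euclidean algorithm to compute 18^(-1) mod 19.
Extended GCD: 18(-1) + 19(1) = 1. So 18^(-1) ≡ -1 ≡ 18 mod 19. Verify: 18 × 18 = 324 ≡ 1 mod 19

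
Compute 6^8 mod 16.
By repeated squaring mod 16: 6^{1}≡6, 6^{2}≡4, 6^{4}≡0, 6^{8}≡0. So 6^{8} ≡ 0 mod 16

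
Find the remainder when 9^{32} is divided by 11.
By Fermat: 9^{10} ≡ 1 (mod 11). 32 = 3×10 + 2. So 9^{32} ≡ 9^{2} ≡ 4 (mod 11)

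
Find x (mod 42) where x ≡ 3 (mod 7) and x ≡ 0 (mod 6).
M = 7 × 6 = 42. M₁ = 6, y₁ ≡ 6 (mod 7). M₂ = 7, y₂ ≡ 1 (mod 6). x = 3×6×6 + 0×7×1 ≡ 24 (mod 42)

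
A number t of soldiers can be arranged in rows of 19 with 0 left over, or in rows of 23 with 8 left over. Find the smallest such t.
M = 19 × 23 = 437. M₁ = 23, y₁ ≡ 5 mod 19. M₂ = 19, y₂ ≡ 17 mod 23. t = 0×23×5 + 8×19×17 ≡ 399 mod 437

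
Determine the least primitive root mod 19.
g = 2. For each prime q|18: 2^{9}≡18, 2^{6}≡7, none ≡ 1, so ord_19(2) = 18 and 2 is a primitive root.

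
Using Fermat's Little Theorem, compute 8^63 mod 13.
By Fermat: 8^{12} ≡ 1 mod 13. 63 = 5×12 + 3. So 8^{63} ≡ 8^{3} ≡ 5 mod 13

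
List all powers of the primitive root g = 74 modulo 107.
74^1, 74^2, ..., 74^{106} mod 107: [74, 19, 15, 40, 71, 11, 65, 102, 58, 12, 32, 14, 73, 52, 103, 25, 31, 47, 54, 37, 63, 61, 20, 89, 59, 86, 51, 29, 6, 16, 7, 90, 26, 105, 66, 69, 77, 27, 72, 85, 84, 10, 98, 83, 43, 79, 68, 3, 8, 57, 45, 13, 106, 33, 88, 92, 67, 36, 96, 42, 5, 49, 95, 75, 93, 34, 55, 4, 82, 76, 60, 53, 70, 44, 46, 87, 18, 48, 21, 56, 78, 101, 91, 100, 17, 81, 2, 41, 38, 30, 80, 35, 22, 23, 97, 9, 24, 64, 28, 39, 104, 99, 50, 62, 94, 1]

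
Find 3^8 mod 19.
By repeated squaring mod 19: 3^{1}≡3, 3^{2}≡9, 3^{4}≡5, 3^{8}≡6. So 3^{8} ≡ 6 mod 19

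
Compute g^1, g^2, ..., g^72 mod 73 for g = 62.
62^1, 62^2, ..., 62^{72} mod 73: [62, 48, 56, 41, 60, 70, 33, 2, 51, 23, 39, 9, 47, 67, 66, 4, 29, 46, 5, 18, 21, 61, 59, 8, 58, 19, 10, 36, 42, 49, 45, 16, 43, 38, 20, 72, 11, 25, 17, 32, 13, 3, 40, 71, 22, 50, 34, 64, 26, 6, 7, 69, 44, 27, 68, 55, 52, 12, 14, 65, 15, 54, 63, 37, 31, 24, 28, 57, 30, 35, 53, 1]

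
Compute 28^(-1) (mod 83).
Since 83 is prime, by Fermat 28^(-1) ≡ 28^{81} ≡ 3 (mod 83). Verify: 28 × 3 = 84 ≡ 1 (mod 83)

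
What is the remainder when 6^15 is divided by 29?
By repeated squaring mod 29: 6^{1}≡6, 6^{2}≡7, 6^{4}≡20, 6^{8}≡23. Then 6^{15} = 6^{8+4+2+1} ≡ 23 × 20 × 7 × 6 ≡ 6 mod 29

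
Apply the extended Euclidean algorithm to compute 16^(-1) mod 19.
Extended GCD: 16(6) + 19(-5) = 1. So 16^(-1) ≡ 6 (mod 19). Verify: 16 × 6 = 96 ≡ 1 (mod 19)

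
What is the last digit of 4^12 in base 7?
Using Fermat: 4^{6} ≡ 1 (mod 7). 12 ≡ 0 (mod 6). So 4^{12} ≡ 4^{0} ≡ 1 (mod 7)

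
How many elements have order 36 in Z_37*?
A prime p has φ(p-1) primitive roots; here φ(36) = 12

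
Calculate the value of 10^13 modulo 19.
By repeated squaring mod 19: 10^{1}≡10, 10^{2}≡5, 10^{4}≡6, 10^{8}≡17. Then 10^{13} = 10^{8+4+1} ≡ 17 × 6 × 10 ≡ 13 mod 19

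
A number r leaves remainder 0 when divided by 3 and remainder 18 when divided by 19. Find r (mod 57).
M = 3 × 19 = 57. M₁ = 19, y₁ ≡ 1 (mod 3). M₂ = 3, y₂ ≡ 13 (mod 19). r = 0×19×1 + 18×3×13 ≡ 18 (mod 57)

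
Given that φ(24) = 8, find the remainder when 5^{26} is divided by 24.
By Euler: 5^{8} ≡ 1 (mod 24) since gcd(5, 24) = 1. 26 = 3×8 + 2. So 5^{26} ≡ 5^{2} ≡ 1 (mod 24)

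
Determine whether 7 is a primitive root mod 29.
7^{7} ≡ 1 mod 29 and 7 < 28, so ord_29(7) = 7 ≠ 28 and 7 is not a primitive root.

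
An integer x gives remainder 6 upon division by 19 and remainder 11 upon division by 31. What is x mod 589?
M = 19 × 31 = 589. M₁ = 31, y₁ ≡ 8 mod 19. M₂ = 19, y₂ ≡ 18 mod 31. x = 6×31×8 + 11×19×18 ≡ 538 mod 589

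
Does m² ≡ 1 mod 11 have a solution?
By Euler's criterion: 1^{5} ≡ 1 mod 11. Since this equals 1, 1 is a QR.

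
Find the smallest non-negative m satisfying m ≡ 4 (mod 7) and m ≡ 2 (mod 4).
M = 7 × 4 = 28. M₁ = 4, y₁ ≡ 2 (mod 7). M₂ = 7, y₂ ≡ 3 (mod 4). m = 4×4×2 + 2×7×3 ≡ 18 (mod 28)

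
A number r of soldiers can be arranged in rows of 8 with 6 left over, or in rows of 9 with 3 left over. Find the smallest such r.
M = 8 × 9 = 72. M₁ = 9, y₁ ≡ 1 (mod 8). M₂ = 8, y₂ ≡ 8 (mod 9). r = 6×9×1 + 3×8×8 ≡ 30 (mod 72)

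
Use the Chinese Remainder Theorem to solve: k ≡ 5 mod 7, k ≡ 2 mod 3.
M = 7 × 3 = 21. M₁ = 3, y₁ ≡ 5 mod 7. M₂ = 7, y₂ ≡ 1 mod 3. k = 5×3×5 + 2×7×1 ≡ 5 mod 21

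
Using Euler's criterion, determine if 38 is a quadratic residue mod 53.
By Euler's criterion: 38^{26} ≡ 1 (mod 53). Since this equals 1, 38 is a QR.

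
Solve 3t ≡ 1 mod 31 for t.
Since 31 is prime, by Fermat 3^(-1) ≡ 3^{29} ≡ 21 mod 31. Verify: 3 × 21 = 63 ≡ 1 mod 31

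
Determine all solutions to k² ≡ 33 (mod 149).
The square roots of 33 mod 149 are 114 and 35. Verify: 114² = 12996 ≡ 33 (mod 149)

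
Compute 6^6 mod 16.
By repeated squaring (mod 16): 6^{1}≡6, 6^{2}≡4, 6^{4}≡0. Then 6^{6} = 6^{4+2} ≡ 0 × 4 ≡ 0 (mod 16)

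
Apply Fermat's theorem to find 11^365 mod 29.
By Fermat: 11^{28} ≡ 1 mod 29. 365 ≡ 1 mod 28. So 11^{365} ≡ 11^{1} ≡ 11 mod 29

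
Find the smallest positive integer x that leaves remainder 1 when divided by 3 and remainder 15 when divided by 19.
M = 3 × 19 = 57. M₁ = 19, y₁ ≡ 1 mod 3. M₂ = 3, y₂ ≡ 13 mod 19. x = 1×19×1 + 15×3×13 ≡ 34 mod 57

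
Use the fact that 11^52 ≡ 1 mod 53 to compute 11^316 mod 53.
By Fermat: 11^{52} ≡ 1 mod 53. 316 ≡ 4 mod 52. So 11^{316} ≡ 11^{4} ≡ 13 mod 53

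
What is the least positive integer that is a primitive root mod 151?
g = 6. Powers: [6, 36, 65, 88, 75, 148, ...] generates all 150 non-zero residues.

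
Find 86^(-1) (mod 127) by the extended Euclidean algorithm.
Extended GCD: 86(-31) + 127(21) = 1. So 86^(-1) ≡ -31 ≡ 96 (mod 127). Verify: 86 × 96 = 8256 ≡ 1 (mod 127)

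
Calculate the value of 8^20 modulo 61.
By repeated squaring mod 61: 8^{1}≡8, 8^{2}≡3, 8^{4}≡9, 8^{8}≡20, 8^{16}≡34. Then 8^{20} = 8^{16+4} ≡ 34 × 9 ≡ 1 mod 61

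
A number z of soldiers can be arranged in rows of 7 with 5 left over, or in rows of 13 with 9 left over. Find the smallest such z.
M = 7 × 13 = 91. M₁ = 13, y₁ ≡ 6 (mod 7). M₂ = 7, y₂ ≡ 2 (mod 13). z = 5×13×6 + 9×7×2 ≡ 61 (mod 91)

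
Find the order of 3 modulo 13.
Powers of 3 mod 13: 3^1≡3, 3^2≡9, 3^3≡1. So the order of 3 is 3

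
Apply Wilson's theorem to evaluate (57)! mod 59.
(58)! = (57)! × (58) ≡ -1 (mod 59). So (57)! ≡ -1 × (58)^(-1) ≡ (-1)×(-1) = 1 (mod 59)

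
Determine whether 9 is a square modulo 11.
By Euler's criterion: 9^{5} ≡ 1 (mod 11). Since this equals 1, 9 is a QR.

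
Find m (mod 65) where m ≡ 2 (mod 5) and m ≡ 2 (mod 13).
M = 5 × 13 = 65. M₁ = 13, y₁ ≡ 2 (mod 5). M₂ = 5, y₂ ≡ 8 (mod 13). m = 2×13×2 + 2×5×8 ≡ 2 (mod 65)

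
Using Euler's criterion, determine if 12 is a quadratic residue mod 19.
By Euler's criterion: 12^{9} ≡ 18 mod 19. Since this equals -1 (≡ 18), 12 is not a QR.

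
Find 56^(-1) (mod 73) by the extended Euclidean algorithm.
Extended GCD: 56(30) + 73(-23) = 1. So 56^(-1) ≡ 30 (mod 73). Verify: 56 × 30 = 1680 ≡ 1 (mod 73)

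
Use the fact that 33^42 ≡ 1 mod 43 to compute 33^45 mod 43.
By Fermat: 33^{42} ≡ 1 mod 43. So 33^{45} = 33^{42} · 33^{3} ≡ 33^{3} ≡ 32 mod 43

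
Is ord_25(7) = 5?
Powers of 7 mod 25: 7^1≡7, 7^2≡24, 7^3≡18, 7^4≡1. Already 7^4≡1, so the order is 4 < 5. No, the actual order is 4.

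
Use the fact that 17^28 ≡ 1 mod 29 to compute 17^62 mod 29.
By Fermat: 17^{28} ≡ 1 mod 29. 62 = 2×28 + 6. So 17^{62} ≡ 17^{6} ≡ 28 mod 29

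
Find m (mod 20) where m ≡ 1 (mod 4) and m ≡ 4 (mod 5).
M = 4 × 5 = 20. M₁ = 5, y₁ ≡ 1 (mod 4). M₂ = 4, y₂ ≡ 4 (mod 5). m = 1×5×1 + 4×4×4 ≡ 9 (mod 20)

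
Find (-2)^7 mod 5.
Using Fermat: (-2)^{4} ≡ 1 mod 5. 7 ≡ 3 mod 4. So (-2)^{7} ≡ (-2)^{3} ≡ 2 mod 5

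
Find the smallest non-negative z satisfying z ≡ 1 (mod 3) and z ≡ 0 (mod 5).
M = 3 × 5 = 15. M₁ = 5, y₁ ≡ 2 (mod 3). M₂ = 3, y₂ ≡ 2 (mod 5). z = 1×5×2 + 0×3×2 ≡ 10 (mod 15)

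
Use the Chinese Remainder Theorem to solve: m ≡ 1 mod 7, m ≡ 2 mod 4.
M = 7 × 4 = 28. M₁ = 4, y₁ ≡ 2 mod 7. M₂ = 7, y₂ ≡ 3 mod 4. m = 1×4×2 + 2×7×3 ≡ 22 mod 28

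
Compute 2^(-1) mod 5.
Since 5 is prime, by Fermat 2^(-1) ≡ 2^{3} ≡ 3 mod 5. Verify: 2 × 3 = 6 ≡ 1 mod 5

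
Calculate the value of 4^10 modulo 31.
By repeated squaring (mod 31): 4^{1}≡4, 4^{2}≡16, 4^{4}≡8, 4^{8}≡2. Then 4^{10} = 4^{8+2} ≡ 2 × 16 ≡ 1 (mod 31)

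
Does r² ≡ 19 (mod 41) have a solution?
By Euler's criterion: 19^{20} ≡ 40 (mod 41). Since this equals -1 (≡ 40), 19 is not a QR.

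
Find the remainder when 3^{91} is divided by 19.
By Fermat: 3^{18} ≡ 1 mod 19. 91 = 5×18 + 1. So 3^{91} ≡ 3^{1} ≡ 3 mod 19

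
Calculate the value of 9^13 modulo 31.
By repeated squaring (mod 31): 9^{1}≡9, 9^{2}≡19, 9^{4}≡20, 9^{8}≡28. Then 9^{13} = 9^{8+4+1} ≡ 28 × 20 × 9 ≡ 18 (mod 31)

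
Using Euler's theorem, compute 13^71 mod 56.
By Euler: 13^{24} ≡ 1 mod 56 since gcd(13, 56) = 1. 71 = 2×24 + 23. So 13^{71} ≡ 13^{23} ≡ 13 mod 56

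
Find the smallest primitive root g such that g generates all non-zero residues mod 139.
g = 2. Powers: [2, 4, 8, 16, 32, 64, ...] generates all 138 non-zero residues.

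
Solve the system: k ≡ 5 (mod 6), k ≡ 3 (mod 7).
M = 6 × 7 = 42. M₁ = 7, y₁ ≡ 1 (mod 6). M₂ = 6, y₂ ≡ 6 (mod 7). k = 5×7×1 + 3×6×6 ≡ 17 (mod 42)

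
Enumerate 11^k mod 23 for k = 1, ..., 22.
11^1, 11^2, ..., 11^{22} mod 23: [11, 6, 20, 13, 5, 9, 7, 8, 19, 2, 22, 12, 17, 3, 10, 18, 14, 16, 15, 4, 21, 1]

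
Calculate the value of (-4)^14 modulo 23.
By repeated squaring (mod 23): (-4)^{1}≡19, (-4)^{2}≡16, (-4)^{4}≡3, (-4)^{8}≡9. Then (-4)^{14} = (-4)^{8+4+2} ≡ 9 × 3 × 16 ≡ 18 (mod 23)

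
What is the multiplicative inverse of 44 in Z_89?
Since 89 is prime, by Fermat 44^(-1) ≡ 44^{87} ≡ 87 mod 89. Verify: 44 × 87 = 3828 ≡ 1 mod 89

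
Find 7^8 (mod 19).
By repeated squaring (mod 19): 7^{1}≡7, 7^{2}≡11, 7^{4}≡7, 7^{8}≡11. So 7^{8} ≡ 11 (mod 19)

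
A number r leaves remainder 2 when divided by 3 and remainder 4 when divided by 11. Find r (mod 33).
M = 3 × 11 = 33. M₁ = 11, y₁ ≡ 2 (mod 3). M₂ = 3, y₂ ≡ 4 (mod 11). r = 2×11×2 + 4×3×4 ≡ 26 (mod 33)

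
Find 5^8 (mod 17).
By repeated squaring (mod 17): 5^{1}≡5, 5^{2}≡8, 5^{4}≡13, 5^{8}≡16. So 5^{8} ≡ 16 (mod 17)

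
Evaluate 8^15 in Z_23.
By repeated squaring (mod 23): 8^{1}≡8, 8^{2}≡18, 8^{4}≡2, 8^{8}≡4. Then 8^{15} = 8^{8+4+2+1} ≡ 4 × 2 × 18 × 8 ≡ 2 (mod 23)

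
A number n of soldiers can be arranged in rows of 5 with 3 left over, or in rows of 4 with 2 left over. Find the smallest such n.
M = 5 × 4 = 20. M₁ = 4, y₁ ≡ 4 (mod 5). M₂ = 5, y₂ ≡ 1 (mod 4). n = 3×4×4 + 2×5×1 ≡ 18 (mod 20)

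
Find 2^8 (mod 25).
By repeated squaring (mod 25): 2^{1}≡2, 2^{2}≡4, 2^{4}≡16, 2^{8}≡6. So 2^{8} ≡ 6 (mod 25)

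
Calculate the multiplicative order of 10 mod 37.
Powers of 10 mod 37: 10^1≡10, 10^2≡26, 10^3≡1. Order = 3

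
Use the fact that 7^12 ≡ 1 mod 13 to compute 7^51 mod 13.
By Fermat: 7^{12} ≡ 1 mod 13. 51 = 4×12 + 3. So 7^{51} ≡ 7^{3} ≡ 5 mod 13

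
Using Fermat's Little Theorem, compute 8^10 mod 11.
By Fermat's Little Theorem, 8^{10} ≡ 1 (mod 11) since 11 is prime and gcd(8, 11) = 1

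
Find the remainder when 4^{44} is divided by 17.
By Fermat: 4^{16} ≡ 1 mod 17. 44 = 2×16 + 12. So 4^{44} ≡ 4^{12} ≡ 1 mod 17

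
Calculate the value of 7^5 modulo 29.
By repeated squaring (mod 29): 7^{1}≡7, 7^{2}≡20, 7^{4}≡23. Then 7^{5} = 7^{4+1} ≡ 23 × 7 ≡ 16 (mod 29)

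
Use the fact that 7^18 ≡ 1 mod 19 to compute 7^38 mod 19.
By Fermat: 7^{18} ≡ 1 mod 19. 38 = 2×18 + 2. So 7^{38} ≡ 7^{2} ≡ 11 mod 19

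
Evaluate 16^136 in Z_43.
Using Fermat: 16^{42} ≡ 1 (mod 43). 136 ≡ 10 (mod 42). So 16^{136} ≡ 16^{10} ≡ 11 (mod 43)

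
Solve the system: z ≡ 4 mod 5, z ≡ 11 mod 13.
M = 5 × 13 = 65. M₁ = 13, y₁ ≡ 2 mod 5. M₂ = 5, y₂ ≡ 8 mod 13. z = 4×13×2 + 11×5×8 ≡ 24 mod 65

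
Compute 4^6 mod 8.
By repeated squaring mod 8: 4^{1}≡4, 4^{2}≡0, 4^{4}≡0. Then 4^{6} = 4^{4+2} ≡ 0 × 0 ≡ 0 mod 8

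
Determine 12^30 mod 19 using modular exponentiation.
Using Fermat: 12^{18} ≡ 1 mod 19. 30 ≡ 12 mod 18. So 12^{30} ≡ 12^{12} ≡ 1 mod 19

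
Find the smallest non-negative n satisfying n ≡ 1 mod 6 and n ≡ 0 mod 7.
M = 6 × 7 = 42. M₁ = 7, y₁ ≡ 1 mod 6. M₂ = 6, y₂ ≡ 6 mod 7. n = 1×7×1 + 0×6×6 ≡ 7 mod 42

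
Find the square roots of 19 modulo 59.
The square roots of 19 mod 59 are 45 and 14. Verify: 45² = 2025 ≡ 19 (mod 59)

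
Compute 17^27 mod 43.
By repeated squaring (mod 43): 17^{1}≡17, 17^{2}≡31, 17^{4}≡15, 17^{8}≡10, 17^{16}≡14. Then 17^{27} = 17^{16+8+2+1} ≡ 14 × 10 × 31 × 17 ≡ 35 (mod 43)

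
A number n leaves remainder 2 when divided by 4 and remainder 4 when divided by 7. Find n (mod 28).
M = 4 × 7 = 28. M₁ = 7, y₁ ≡ 3 (mod 4). M₂ = 4, y₂ ≡ 2 (mod 7). n = 2×7×3 + 4×4×2 ≡ 18 (mod 28)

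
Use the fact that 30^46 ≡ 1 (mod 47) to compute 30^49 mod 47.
By Fermat: 30^{46} ≡ 1 (mod 47). So 30^{49} = 30^{46} · 30^{3} ≡ 30^{3} ≡ 22 (mod 47)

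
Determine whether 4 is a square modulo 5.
By Euler's criterion: 4^{2} ≡ 1 mod 5. Since this equals 1, 4 is a QR.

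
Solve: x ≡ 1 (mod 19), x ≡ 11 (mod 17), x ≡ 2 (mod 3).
M = 19 × 17 × 3 = 969. M₁ = 51, y₁ ≡ 3 (mod 19). M₂ = 57, y₂ ≡ 3 (mod 17). M₃ = 323, y₃ ≡ 2 (mod 3). x = 1×51×3 + 11×57×3 + 2×323×2 ≡ 419 (mod 969)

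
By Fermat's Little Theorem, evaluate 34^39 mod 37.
By Fermat: 34^{36} ≡ 1 mod 37. So 34^{39} = 34^{36} · 34^{3} ≡ 34^{3} ≡ 10 mod 37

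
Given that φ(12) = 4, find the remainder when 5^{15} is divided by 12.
By Euler: 5^{4} ≡ 1 (mod 12) since gcd(5, 12) = 1. 15 = 3×4 + 3. So 5^{15} ≡ 5^{3} ≡ 5 (mod 12)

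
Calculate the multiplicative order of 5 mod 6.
Powers of 5 mod 6: 5^1≡5, 5^2≡1. Order = 2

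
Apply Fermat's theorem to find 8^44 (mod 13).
By Fermat: 8^{12} ≡ 1 (mod 13). 44 = 3×12 + 8. So 8^{44} ≡ 8^{8} ≡ 1 (mod 13)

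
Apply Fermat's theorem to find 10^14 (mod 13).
By Fermat: 10^{12} ≡ 1 (mod 13). So 10^{14} = 10^{12} · 10^{2} ≡ 10^{2} ≡ 9 (mod 13)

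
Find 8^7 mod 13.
By repeated squaring mod 13: 8^{1}≡8, 8^{2}≡12, 8^{4}≡1. Then 8^{7} = 8^{4+2+1} ≡ 1 × 12 × 8 ≡ 5 mod 13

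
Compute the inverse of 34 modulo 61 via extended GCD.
Extended GCD: 34(9) + 61(-5) = 1. So 34^(-1) ≡ 9 mod 61. Verify: 34 × 9 = 306 ≡ 1 mod 61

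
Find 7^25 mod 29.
By repeated squaring mod 29: 7^{1}≡7, 7^{2}≡20, 7^{4}≡23, 7^{8}≡7, 7^{16}≡20. Then 7^{25} = 7^{16+8+1} ≡ 20 × 7 × 7 ≡ 23 mod 29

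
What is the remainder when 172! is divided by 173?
By Wilson's theorem, (172)! ≡ -1 ≡ 172 mod 173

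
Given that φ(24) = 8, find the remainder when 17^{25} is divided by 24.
By Euler: 17^{8} ≡ 1 (mod 24) since gcd(17, 24) = 1. 25 = 3×8 + 1. So 17^{25} ≡ 17^{1} ≡ 17 (mod 24)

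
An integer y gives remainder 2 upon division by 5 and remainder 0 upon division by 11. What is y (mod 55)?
M = 5 × 11 = 55. M₁ = 11, y₁ ≡ 1 (mod 5). M₂ = 5, y₂ ≡ 9 (mod 11). y = 2×11×1 + 0×5×9 ≡ 22 (mod 55)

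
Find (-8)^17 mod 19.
By repeated squaring mod 19: (-8)^{1}≡11, (-8)^{2}≡7, (-8)^{4}≡11, (-8)^{8}≡7, (-8)^{16}≡11. Then (-8)^{17} = (-8)^{16+1} ≡ 11 × 11 ≡ 7 mod 19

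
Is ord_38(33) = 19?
Powers of 33 mod 38: 33^1≡33, 33^2≡25, 33^3≡27, 33^4≡17, 33^5≡29, 33^6≡7, 33^7≡3, 33^8≡23, 33^9≡37, 33^10≡5, 33^11≡13, 33^12≡11, 33^13≡21, 33^14≡9, 33^15≡31, 33^16≡35, 33^17≡15, 33^18≡1. Already 33^18≡1, so the order is 18 < 19. No, the actual order is 18.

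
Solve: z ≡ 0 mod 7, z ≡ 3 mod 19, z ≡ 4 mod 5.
M = 7 × 19 × 5 = 665. M₁ = 95, y₁ ≡ 2 mod 7. M₂ = 35, y₂ ≡ 6 mod 19. M₃ = 133, y₃ ≡ 2 mod 5. z = 0×95×2 + 3×35×6 + 4×133×2 ≡ 364 mod 665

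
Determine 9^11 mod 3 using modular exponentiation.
By repeated squaring mod 3: 9^{1}≡0, 9^{2}≡0, 9^{4}≡0, 9^{8}≡0. Then 9^{11} = 9^{8+2+1} ≡ 0 × 0 × 0 ≡ 0 mod 3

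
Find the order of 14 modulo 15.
Powers of 14 mod 15: 14^1≡14, 14^2≡1. Order = 2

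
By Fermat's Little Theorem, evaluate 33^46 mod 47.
By Fermat's Little Theorem, 33^{46} ≡ 1 (mod 47) since 47 is prime and gcd(33, 47) = 1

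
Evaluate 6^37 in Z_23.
Using Fermat: 6^{22} ≡ 1 (mod 23). 37 ≡ 15 (mod 22). So 6^{37} ≡ 6^{15} ≡ 8 (mod 23)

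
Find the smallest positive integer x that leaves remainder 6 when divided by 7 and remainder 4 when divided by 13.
M = 7 × 13 = 91. M₁ = 13, y₁ ≡ 6 (mod 7). M₂ = 7, y₂ ≡ 2 (mod 13). x = 6×13×6 + 4×7×2 ≡ 69 (mod 91)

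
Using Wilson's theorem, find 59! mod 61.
(60)! = (59)! × (60) ≡ -1 (mod 61). So (59)! ≡ -1 × (60)^(-1) ≡ (-1)×(-1) = 1 (mod 61)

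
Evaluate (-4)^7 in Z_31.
By repeated squaring (mod 31): (-4)^{1}≡27, (-4)^{2}≡16, (-4)^{4}≡8. Then (-4)^{7} = (-4)^{4+2+1} ≡ 8 × 16 × 27 ≡ 15 (mod 31)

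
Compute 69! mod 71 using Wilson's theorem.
(70)! = (69)! × (70) ≡ -1 mod 71. So (69)! ≡ -1 × (70)^(-1) ≡ (-1)×(-1) = 1 mod 71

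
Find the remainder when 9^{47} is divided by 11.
By Fermat: 9^{10} ≡ 1 mod 11. 47 = 4×10 + 7. So 9^{47} ≡ 9^{7} ≡ 4 mod 11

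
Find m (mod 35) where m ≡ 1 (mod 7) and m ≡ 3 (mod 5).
M = 7 × 5 = 35. M₁ = 5, y₁ ≡ 3 (mod 7). M₂ = 7, y₂ ≡ 3 (mod 5). m = 1×5×3 + 3×7×3 ≡ 8 (mod 35)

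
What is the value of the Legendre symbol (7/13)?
(7/13) = 7^{6} mod 13 = -1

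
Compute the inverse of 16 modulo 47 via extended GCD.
Extended GCD: 16(3) + 47(-1) = 1. So 16^(-1) ≡ 3 (mod 47). Verify: 16 × 3 = 48 ≡ 1 (mod 47)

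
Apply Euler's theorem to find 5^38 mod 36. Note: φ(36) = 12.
By Euler: 5^{12} ≡ 1 mod 36 since gcd(5, 36) = 1. 38 = 3×12 + 2. So 5^{38} ≡ 5^{2} ≡ 25 mod 36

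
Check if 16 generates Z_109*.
16^{9} ≡ 1 (mod 109) and 9 < 108, so ord_109(16) = 9 ≠ 108 and 16 is not a primitive root.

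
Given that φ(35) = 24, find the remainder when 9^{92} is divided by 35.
By Euler: 9^{24} ≡ 1 mod 35 since gcd(9, 35) = 1. 92 = 3×24 + 20. So 9^{92} ≡ 9^{20} ≡ 11 mod 35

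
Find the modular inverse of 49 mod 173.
Since 173 is prime, by Fermat 49^(-1) ≡ 49^{171} ≡ 113 (mod 173). Verify: 49 × 113 = 5537 ≡ 1 (mod 173)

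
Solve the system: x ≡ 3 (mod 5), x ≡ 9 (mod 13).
M = 5 × 13 = 65. M₁ = 13, y₁ ≡ 2 (mod 5). M₂ = 5, y₂ ≡ 8 (mod 13). x = 3×13×2 + 9×5×8 ≡ 48 (mod 65)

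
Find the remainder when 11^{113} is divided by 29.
By Fermat: 11^{28} ≡ 1 (mod 29). 113 = 4×28 + 1. So 11^{113} ≡ 11^{1} ≡ 11 (mod 29)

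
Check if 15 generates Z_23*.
ord_23(15) divides 22. For each prime q|22: 15^{11}≡22, 15^{2}≡18, none ≡ 1. So 15 has order 22 and is a primitive root mod 23.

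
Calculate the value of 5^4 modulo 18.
5^{4} = 625 ≡ 13 (mod 18)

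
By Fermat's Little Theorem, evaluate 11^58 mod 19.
By Fermat: 11^{18} ≡ 1 (mod 19). 58 = 3×18 + 4. So 11^{58} ≡ 11^{4} ≡ 11 (mod 19)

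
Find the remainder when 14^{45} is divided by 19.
By Fermat: 14^{18} ≡ 1 mod 19. 45 = 2×18 + 9. So 14^{45} ≡ 14^{9} ≡ 18 mod 19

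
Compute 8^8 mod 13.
By repeated squaring mod 13: 8^{1}≡8, 8^{2}≡12, 8^{4}≡1, 8^{8}≡1. So 8^{8} ≡ 1 mod 13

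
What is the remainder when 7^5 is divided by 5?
Using Fermat: 7^{4} ≡ 1 (mod 5). 5 ≡ 1 (mod 4). So 7^{5} ≡ 7^{1} ≡ 2 (mod 5)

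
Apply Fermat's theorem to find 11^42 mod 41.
By Fermat: 11^{40} ≡ 1 mod 41. So 11^{42} = 11^{40} · 11^{2} ≡ 11^{2} ≡ 39 mod 41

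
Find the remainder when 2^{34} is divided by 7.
By Fermat: 2^{6} ≡ 1 (mod 7). 34 = 5×6 + 4. So 2^{34} ≡ 2^{4} ≡ 2 (mod 7)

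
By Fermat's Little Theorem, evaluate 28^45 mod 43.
By Fermat: 28^{42} ≡ 1 (mod 43). So 28^{45} = 28^{42} · 28^{3} ≡ 28^{3} ≡ 22 (mod 43)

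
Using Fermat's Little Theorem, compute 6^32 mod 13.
By Fermat: 6^{12} ≡ 1 (mod 13). 32 = 2×12 + 8. So 6^{32} ≡ 6^{8} ≡ 3 (mod 13)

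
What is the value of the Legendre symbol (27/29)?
(27/29) = 27^{14} mod 29 = -1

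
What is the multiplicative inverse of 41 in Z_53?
Since 53 is prime, by Fermat 41^(-1) ≡ 41^{51} ≡ 22 (mod 53). Verify: 41 × 22 = 902 ≡ 1 (mod 53)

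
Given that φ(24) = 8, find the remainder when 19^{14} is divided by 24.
By Euler: 19^{8} ≡ 1 (mod 24) since gcd(19, 24) = 1. 14 = 1×8 + 6. So 19^{14} ≡ 19^{6} ≡ 1 (mod 24)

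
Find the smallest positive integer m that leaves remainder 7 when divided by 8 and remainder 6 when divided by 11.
M = 8 × 11 = 88. M₁ = 11, y₁ ≡ 3 mod 8. M₂ = 8, y₂ ≡ 7 mod 11. m = 7×11×3 + 6×8×7 ≡ 39 mod 88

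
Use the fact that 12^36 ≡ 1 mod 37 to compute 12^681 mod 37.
By Fermat: 12^{36} ≡ 1 mod 37. 681 ≡ 33 mod 36. So 12^{681} ≡ 12^{33} ≡ 10 mod 37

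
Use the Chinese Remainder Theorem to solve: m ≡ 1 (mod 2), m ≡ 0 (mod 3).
M = 2 × 3 = 6. M₁ = 3, y₁ ≡ 1 (mod 2). M₂ = 2, y₂ ≡ 2 (mod 3). m = 1×3×1 + 0×2×2 ≡ 3 (mod 6)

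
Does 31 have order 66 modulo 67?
ord_67(31) divides 66. For each prime q|66: 31^{33}≡66, 31^{22}≡29, 31^{6}≡40, none ≡ 1. So 31 has order 66 and is a primitive root mod 67.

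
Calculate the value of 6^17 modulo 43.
By repeated squaring (mod 43): 6^{1}≡6, 6^{2}≡36, 6^{4}≡6, 6^{8}≡36, 6^{16}≡6. Then 6^{17} = 6^{16+1} ≡ 6 × 6 ≡ 36 (mod 43)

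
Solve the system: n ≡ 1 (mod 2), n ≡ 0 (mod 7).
M = 2 × 7 = 14. M₁ = 7, y₁ ≡ 1 (mod 2). M₂ = 2, y₂ ≡ 4 (mod 7). n = 1×7×1 + 0×2×4 ≡ 7 (mod 14)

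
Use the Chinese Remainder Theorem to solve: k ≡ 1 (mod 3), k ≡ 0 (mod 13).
M = 3 × 13 = 39. M₁ = 13, y₁ ≡ 1 (mod 3). M₂ = 3, y₂ ≡ 9 (mod 13). k = 1×13×1 + 0×3×9 ≡ 13 (mod 39)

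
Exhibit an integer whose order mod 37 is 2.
36 has order 2 mod 37 since 36^{2} ≡ 1 (mod 37) and no smaller power works.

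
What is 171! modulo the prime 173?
(172)! = (171)! × (172) ≡ -1 mod 173. So (171)! ≡ -1 × (172)^(-1) ≡ (-1)×(-1) = 1 mod 173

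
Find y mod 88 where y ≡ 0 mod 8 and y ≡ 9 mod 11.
M = 8 × 11 = 88. M₁ = 11, y₁ ≡ 3 mod 8. M₂ = 8, y₂ ≡ 7 mod 11. y = 0×11×3 + 9×8×7 ≡ 64 mod 88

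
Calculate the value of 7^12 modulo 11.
Using Fermat: 7^{10} ≡ 1 mod 11. 12 ≡ 2 mod 10. So 7^{12} ≡ 7^{2} ≡ 5 mod 11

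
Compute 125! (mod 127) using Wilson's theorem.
(126)! = (125)! × (126) ≡ -1 (mod 127). So (125)! ≡ -1 × (126)^(-1) ≡ (-1)×(-1) = 1 (mod 127)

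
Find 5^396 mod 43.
Using Fermat: 5^{42} ≡ 1 mod 43. 396 ≡ 18 mod 42. So 5^{396} ≡ 5^{18} ≡ 11 mod 43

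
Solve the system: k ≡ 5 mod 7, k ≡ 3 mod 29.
M = 7 × 29 = 203. M₁ = 29, y₁ ≡ 1 mod 7. M₂ = 7, y₂ ≡ 25 mod 29. k = 5×29×1 + 3×7×25 ≡ 61 mod 203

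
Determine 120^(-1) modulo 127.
Since 127 is prime, by Fermat 120^(-1) ≡ 120^{125} ≡ 18 mod 127. Verify: 120 × 18 = 2160 ≡ 1 mod 127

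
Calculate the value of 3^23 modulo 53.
By repeated squaring mod 53: 3^{1}≡3, 3^{2}≡9, 3^{4}≡28, 3^{8}≡42, 3^{16}≡15. Then 3^{23} = 3^{16+4+2+1} ≡ 15 × 28 × 9 × 3 ≡ 51 mod 53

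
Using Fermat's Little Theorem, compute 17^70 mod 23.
By Fermat: 17^{22} ≡ 1 (mod 23). 70 = 3×22 + 4. So 17^{70} ≡ 17^{4} ≡ 8 (mod 23)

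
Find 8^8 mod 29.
By repeated squaring mod 29: 8^{1}≡8, 8^{2}≡6, 8^{4}≡7, 8^{8}≡20. So 8^{8} ≡ 20 mod 29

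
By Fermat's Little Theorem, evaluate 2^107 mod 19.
By Fermat: 2^{18} ≡ 1 mod 19. 107 = 5×18 + 17. So 2^{107} ≡ 2^{17} ≡ 10 mod 19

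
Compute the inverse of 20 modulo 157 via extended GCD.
Extended GCD: 20(55) + 157(-7) = 1. So 20^(-1) ≡ 55 (mod 157). Verify: 20 × 55 = 1100 ≡ 1 (mod 157)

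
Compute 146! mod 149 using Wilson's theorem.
(148)! = (146)! × (147) × (148) ≡ -1 mod 149. So (146)! ≡ -1 × [(148)(147)]^(-1) ≡ 74 mod 149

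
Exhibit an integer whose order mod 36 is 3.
13 has order 3 mod 36 since 13^{3} ≡ 1 (mod 36) and no smaller power works.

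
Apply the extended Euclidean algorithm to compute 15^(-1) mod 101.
Extended GCD: 15(27) + 101(-4) = 1. So 15^(-1) ≡ 27 (mod 101). Verify: 15 × 27 = 405 ≡ 1 (mod 101)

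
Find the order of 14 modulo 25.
Powers of 14 mod 25: 14^1≡14, 14^2≡21, 14^3≡19, 14^4≡16, 14^5≡24, 14^6≡11, 14^7≡4, 14^8≡6, 14^9≡9, 14^10≡1. So the order of 14 is 10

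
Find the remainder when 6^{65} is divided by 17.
By Fermat: 6^{16} ≡ 1 (mod 17). 65 = 4×16 + 1. So 6^{65} ≡ 6^{1} ≡ 6 (mod 17)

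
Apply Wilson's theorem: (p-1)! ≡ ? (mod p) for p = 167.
By Wilson's theorem, (166)! ≡ -1 ≡ 166 (mod 167)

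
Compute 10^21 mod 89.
By repeated squaring mod 89: 10^{1}≡10, 10^{2}≡11, 10^{4}≡32, 10^{8}≡45, 10^{16}≡67. Then 10^{21} = 10^{16+4+1} ≡ 67 × 32 × 10 ≡ 80 mod 89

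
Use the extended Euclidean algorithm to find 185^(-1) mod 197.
Extended GCD: 185(82) + 197(-77) = 1. So 185^(-1) ≡ 82 (mod 197). Verify: 185 × 82 = 15170 ≡ 1 (mod 197)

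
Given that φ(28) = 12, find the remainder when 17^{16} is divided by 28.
By Euler: 17^{12} ≡ 1 mod 28 since gcd(17, 28) = 1. 16 = 1×12 + 4. So 17^{16} ≡ 17^{4} ≡ 25 mod 28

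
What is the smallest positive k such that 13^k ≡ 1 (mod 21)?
Powers of 13 mod 21: 13^1≡13, 13^2≡1. ord_21(13) = 2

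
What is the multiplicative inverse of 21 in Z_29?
Since 29 is prime, by Fermat 21^(-1) ≡ 21^{27} ≡ 18 (mod 29). Verify: 21 × 18 = 378 ≡ 1 (mod 29)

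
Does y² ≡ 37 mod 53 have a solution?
By Euler's criterion: 37^{26} ≡ 1 mod 53. Since this equals 1, 37 is a QR.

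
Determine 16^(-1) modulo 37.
Since 37 is prime, by Fermat 16^(-1) ≡ 16^{35} ≡ 7 mod 37. Verify: 16 × 7 = 112 ≡ 1 mod 37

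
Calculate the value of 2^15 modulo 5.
Using Fermat: 2^{4} ≡ 1 (mod 5). 15 ≡ 3 (mod 4). So 2^{15} ≡ 2^{3} ≡ 3 (mod 5)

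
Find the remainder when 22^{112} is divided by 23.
By Fermat: 22^{22} ≡ 1 (mod 23). 112 = 5×22 + 2. So 22^{112} ≡ 22^{2} ≡ 1 (mod 23)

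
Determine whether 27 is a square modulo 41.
By Euler's criterion: 27^{20} ≡ 40 (mod 41). Since this equals -1 (≡ 40), 27 is not a QR.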